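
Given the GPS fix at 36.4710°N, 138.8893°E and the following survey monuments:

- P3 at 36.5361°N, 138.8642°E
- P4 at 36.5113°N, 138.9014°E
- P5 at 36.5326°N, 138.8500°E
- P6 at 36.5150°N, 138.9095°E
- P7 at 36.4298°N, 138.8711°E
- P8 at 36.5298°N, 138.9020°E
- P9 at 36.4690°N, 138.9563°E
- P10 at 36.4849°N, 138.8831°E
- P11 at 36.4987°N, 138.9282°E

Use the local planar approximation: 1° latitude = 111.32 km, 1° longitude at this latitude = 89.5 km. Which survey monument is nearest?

Distances from 36.4710°N, 138.8893°E:
P3: 7.5871 km
P4: 4.6151 km
P5: 7.7068 km
P6: 5.2211 km
P7: 4.8671 km
P8: 6.6436 km
P9: 6.0006 km
P10: 1.6438 km
P11: 4.6508 km
Minimum: P10 at 1.6438 km.

P10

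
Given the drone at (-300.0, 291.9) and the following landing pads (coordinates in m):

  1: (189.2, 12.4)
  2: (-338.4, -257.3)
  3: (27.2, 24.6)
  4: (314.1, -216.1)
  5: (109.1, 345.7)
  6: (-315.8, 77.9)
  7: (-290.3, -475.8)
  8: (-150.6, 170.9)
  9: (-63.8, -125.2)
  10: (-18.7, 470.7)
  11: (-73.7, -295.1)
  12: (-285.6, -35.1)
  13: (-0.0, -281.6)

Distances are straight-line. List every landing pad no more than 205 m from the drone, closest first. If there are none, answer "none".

8

Distances from (-300.0, 291.9):
1: √((489.2)² + (-279.5)²) = √(239316.640 + 78120.250) = 563.4 m
2: √((-38.4)² + (-549.2)²) = √(1474.560 + 301620.640) = 550.5 m
3: √((327.2)² + (-267.3)²) = √(107059.840 + 71449.290) = 422.5 m
4: √((614.1)² + (-508.0)²) = √(377118.810 + 258064.000) = 797.0 m
5: √((409.1)² + (53.8)²) = √(167362.810 + 2894.440) = 412.6 m
6: √((-15.8)² + (-214.0)²) = √(249.640 + 45796.000) = 214.6 m
7: √((9.7)² + (-767.7)²) = √(94.090 + 589363.290) = 767.8 m
8: √((149.4)² + (-121.0)²) = √(22320.360 + 14641.000) = 192.3 m
9: √((236.2)² + (-417.1)²) = √(55790.440 + 173972.410) = 479.3 m
10: √((281.3)² + (178.8)²) = √(79129.690 + 31969.440) = 333.3 m
11: √((226.3)² + (-587.0)²) = √(51211.690 + 344569.000) = 629.1 m
12: √((14.4)² + (-327.0)²) = √(207.360 + 106929.000) = 327.3 m
13: √((300.0)² + (-573.5)²) = √(90000.000 + 328902.250) = 647.2 m
Threshold 205 m: 8 (192.3 m) is within range.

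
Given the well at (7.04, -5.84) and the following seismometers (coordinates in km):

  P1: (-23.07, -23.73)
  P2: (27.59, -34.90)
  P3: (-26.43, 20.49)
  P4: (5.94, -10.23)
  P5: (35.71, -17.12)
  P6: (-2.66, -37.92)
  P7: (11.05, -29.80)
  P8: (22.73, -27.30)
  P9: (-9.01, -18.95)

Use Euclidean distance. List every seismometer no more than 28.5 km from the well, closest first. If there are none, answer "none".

Distances from (7.04, -5.84):
P1: 35.02 km
P2: 35.59 km
P3: 42.59 km
P4: 4.53 km
P5: 30.81 km
P6: 33.51 km
P7: 24.29 km
P8: 26.58 km
P9: 20.72 km
Threshold 28.5 km: P4 (4.53 km), P9 (20.72 km), P7 (24.29 km), P8 (26.58 km) are within range.

P4, P9, P7, P8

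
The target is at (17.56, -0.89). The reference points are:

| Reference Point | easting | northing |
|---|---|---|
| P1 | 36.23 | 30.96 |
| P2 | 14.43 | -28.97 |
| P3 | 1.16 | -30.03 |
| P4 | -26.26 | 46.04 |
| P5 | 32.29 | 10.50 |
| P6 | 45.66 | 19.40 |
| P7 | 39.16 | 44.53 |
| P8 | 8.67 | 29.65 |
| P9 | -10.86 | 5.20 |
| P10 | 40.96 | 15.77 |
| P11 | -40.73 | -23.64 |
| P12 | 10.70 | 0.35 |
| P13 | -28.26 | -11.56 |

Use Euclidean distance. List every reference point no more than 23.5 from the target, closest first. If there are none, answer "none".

P12, P5

Distances from (17.56, -0.89):
P1: 36.92
P2: 28.25
P3: 33.44
P4: 64.21
P5: 18.62
P6: 34.66
P7: 50.29
P8: 31.81
P9: 29.07
P10: 28.72
P11: 62.57
P12: 6.97
P13: 47.05
Threshold 23.5: P12 (6.97), P5 (18.62) are within range.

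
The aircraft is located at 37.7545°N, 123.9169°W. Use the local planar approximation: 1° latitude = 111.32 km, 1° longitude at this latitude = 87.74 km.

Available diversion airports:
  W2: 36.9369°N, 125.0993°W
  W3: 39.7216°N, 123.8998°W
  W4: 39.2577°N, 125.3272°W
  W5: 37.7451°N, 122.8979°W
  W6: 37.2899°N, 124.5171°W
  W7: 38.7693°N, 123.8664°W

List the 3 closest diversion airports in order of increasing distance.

Distances from 37.7545°N, 123.9169°W:
W2: √((-0.8176·111.32)² + (-1.1824·87.74)²) = √(8283.772456 + 10762.771059) = 138.0092 km
W3: √((1.9671·111.32)² + (0.0171·87.74)²) = √(47951.177039 + 2.251062) = 218.9827 km
W4: √((1.5032·111.32)² + (-1.4103·87.74)²) = √(28001.411863 + 15311.518801) = 208.1176 km
W5: √((-0.0094·111.32)² + (1.0190·87.74)²) = √(1.094970 + 7993.622378) = 89.4132 km
W6: √((-0.4646·111.32)² + (-0.6002·87.74)²) = √(2674.883096 + 2773.238638) = 73.8114 km
W7: √((1.0148·111.32)² + (0.0505·87.74)²) = √(12761.664190 + 19.632609) = 113.0544 km
Sorted: W6 (73.8114 km) < W5 (89.4132 km) < W7 (113.0544 km) < W2 (138.0092 km) < W4 (208.1176 km) < …

W6, W5, W7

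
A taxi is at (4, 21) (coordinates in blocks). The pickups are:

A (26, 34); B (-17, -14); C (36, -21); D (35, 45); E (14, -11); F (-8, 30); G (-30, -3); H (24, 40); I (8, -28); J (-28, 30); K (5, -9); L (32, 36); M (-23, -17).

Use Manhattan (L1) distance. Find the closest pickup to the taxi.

Distances from (4, 21):
A: 35 blocks
B: 56 blocks
C: 74 blocks
D: 55 blocks
E: 42 blocks
F: 21 blocks
G: 58 blocks
H: 39 blocks
I: 53 blocks
J: 41 blocks
K: 31 blocks
L: 43 blocks
M: 65 blocks
Minimum: F at 21 blocks.

F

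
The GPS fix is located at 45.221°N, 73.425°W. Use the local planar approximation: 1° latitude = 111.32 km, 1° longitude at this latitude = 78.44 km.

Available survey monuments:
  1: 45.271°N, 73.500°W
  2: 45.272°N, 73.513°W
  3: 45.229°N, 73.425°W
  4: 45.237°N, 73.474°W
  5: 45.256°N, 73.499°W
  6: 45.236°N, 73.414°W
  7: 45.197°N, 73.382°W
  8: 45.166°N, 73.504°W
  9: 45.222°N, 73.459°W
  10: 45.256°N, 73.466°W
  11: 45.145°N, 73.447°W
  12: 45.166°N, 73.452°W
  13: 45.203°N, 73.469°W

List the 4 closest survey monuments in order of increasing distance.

Distances from 45.221°N, 73.425°W:
1: √((0.050·111.32)² + (-0.075·78.44)²) = √(30.98036 + 34.60969) = 8.099 km
2: √((0.051·111.32)² + (-0.088·78.44)²) = √(32.23196 + 47.64754) = 8.938 km
3: √((0.008·111.32)² + (0.000·78.44)²) = √(0.79310 + 0.00000) = 0.891 km
4: √((0.016·111.32)² + (-0.049·78.44)²) = √(3.17239 + 14.77295) = 4.236 km
5: √((0.035·111.32)² + (-0.074·78.44)²) = √(15.18037 + 33.69292) = 6.991 km
6: √((0.015·111.32)² + (0.011·78.44)²) = √(2.78823 + 0.74449) = 1.880 km
7: √((-0.024·111.32)² + (0.043·78.44)²) = √(7.13787 + 11.37659) = 4.303 km
8: √((-0.055·111.32)² + (-0.079·78.44)²) = √(37.48623 + 38.39983) = 8.711 km
9: √((0.001·111.32)² + (-0.034·78.44)²) = √(0.01239 + 7.11268) = 2.669 km
10: √((0.035·111.32)² + (-0.041·78.44)²) = √(15.18037 + 10.34291) = 5.052 km
11: √((-0.076·111.32)² + (-0.022·78.44)²) = √(71.57701 + 2.97797) = 8.635 km
12: √((-0.055·111.32)² + (-0.027·78.44)²) = √(37.48623 + 4.48542) = 6.479 km
13: √((-0.018·111.32)² + (-0.044·78.44)²) = √(4.01505 + 11.91189) = 3.991 km
Sorted: 3 (0.891 km) < 6 (1.880 km) < 9 (2.669 km) < 13 (3.991 km) < 4 (4.236 km) < 7 (4.303 km) < …

3, 6, 9, 13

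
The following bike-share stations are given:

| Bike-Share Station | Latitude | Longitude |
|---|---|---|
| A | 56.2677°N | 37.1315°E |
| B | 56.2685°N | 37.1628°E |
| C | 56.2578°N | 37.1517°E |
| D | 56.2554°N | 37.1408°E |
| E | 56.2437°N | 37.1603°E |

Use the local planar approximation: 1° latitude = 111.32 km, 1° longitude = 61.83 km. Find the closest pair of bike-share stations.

Pairwise distances:
A–B: 1.9373 km
A–C: 1.6657 km
A–D: 1.4851 km
A–E: 3.2107 km
B–C: 1.3747 km
B–D: 1.9942 km
B–E: 2.7651 km
C–D: 0.7250 km
C–E: 1.6572 km
D–E: 1.7748 km
Closest pair: C–D at 0.7250 km.

C and D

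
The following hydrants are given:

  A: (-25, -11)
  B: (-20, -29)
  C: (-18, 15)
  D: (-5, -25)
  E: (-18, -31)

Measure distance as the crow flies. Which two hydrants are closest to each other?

B and E

Pairwise distances:
A–B: 18.7
A–C: 26.9
A–D: 24.4
A–E: 21.2
B–C: 44.0
B–D: 15.5
B–E: 2.8
C–D: 42.1
C–E: 46.0
D–E: 14.3
Closest pair: B–E at 2.8.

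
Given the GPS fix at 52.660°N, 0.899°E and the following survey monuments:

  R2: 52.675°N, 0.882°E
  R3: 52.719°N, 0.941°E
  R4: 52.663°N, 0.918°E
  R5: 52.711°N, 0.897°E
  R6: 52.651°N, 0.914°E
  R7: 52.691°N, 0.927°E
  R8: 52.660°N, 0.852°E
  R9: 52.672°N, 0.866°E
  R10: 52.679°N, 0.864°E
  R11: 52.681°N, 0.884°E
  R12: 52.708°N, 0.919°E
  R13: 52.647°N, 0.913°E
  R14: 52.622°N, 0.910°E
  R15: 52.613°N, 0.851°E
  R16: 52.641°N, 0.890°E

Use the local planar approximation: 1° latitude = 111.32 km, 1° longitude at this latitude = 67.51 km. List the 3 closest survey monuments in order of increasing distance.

R4, R6, R13

Distances from 52.660°N, 0.899°E:
R2: 2.026 km
R3: 7.154 km
R4: 1.325 km
R5: 5.679 km
R6: 1.425 km
R7: 3.935 km
R8: 3.173 km
R9: 2.598 km
R10: 3.171 km
R11: 2.548 km
R12: 5.511 km
R13: 1.728 km
R14: 4.295 km
R15: 6.154 km
R16: 2.201 km
Sorted: R4 (1.325 km) < R6 (1.425 km) < R13 (1.728 km) < R2 (2.026 km) < R16 (2.201 km) < …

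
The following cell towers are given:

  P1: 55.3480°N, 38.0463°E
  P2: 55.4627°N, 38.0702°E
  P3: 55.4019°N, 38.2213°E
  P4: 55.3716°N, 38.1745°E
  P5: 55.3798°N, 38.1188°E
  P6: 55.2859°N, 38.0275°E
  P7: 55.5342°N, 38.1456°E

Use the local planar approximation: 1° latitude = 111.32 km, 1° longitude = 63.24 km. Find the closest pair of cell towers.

Pairwise distances:
P1–P2: 12.8575 km
P1–P3: 12.5889 km
P1–P4: 8.5224 km
P1–P5: 5.7925 km
P1–P6: 7.0145 km
P1–P7: 21.6582 km
P2–P3: 11.7097 km
P2–P4: 12.0976 km
P2–P5: 9.7268 km
P2–P6: 19.8658 km
P2–P7: 9.2784 km
P3–P4: 4.4874 km
P3–P5: 6.9333 km
P3–P6: 17.8033 km
P3–P7: 15.4862 km
P4–P5: 3.6388 km
P4–P6: 13.3205 km
P4–P7: 18.1927 km
P5–P6: 11.9416 km
P5–P7: 17.2712 km
P6–P7: 28.6320 km
Closest pair: P4–P5 at 3.6388 km.

P4 and P5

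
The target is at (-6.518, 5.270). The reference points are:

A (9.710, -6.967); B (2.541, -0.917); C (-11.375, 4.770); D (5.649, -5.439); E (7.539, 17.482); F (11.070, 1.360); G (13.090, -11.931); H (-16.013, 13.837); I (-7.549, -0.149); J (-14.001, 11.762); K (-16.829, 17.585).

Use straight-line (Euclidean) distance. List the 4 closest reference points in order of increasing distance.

C, I, J, B

Distances from (-6.518, 5.270):
A: 20.325
B: 10.970
C: 4.883
D: 16.209
E: 18.621
F: 18.017
G: 26.083
H: 12.789
I: 5.516
J: 9.907
K: 16.062
Sorted: C (4.883) < I (5.516) < J (9.907) < B (10.970) < H (12.789) < K (16.062) < …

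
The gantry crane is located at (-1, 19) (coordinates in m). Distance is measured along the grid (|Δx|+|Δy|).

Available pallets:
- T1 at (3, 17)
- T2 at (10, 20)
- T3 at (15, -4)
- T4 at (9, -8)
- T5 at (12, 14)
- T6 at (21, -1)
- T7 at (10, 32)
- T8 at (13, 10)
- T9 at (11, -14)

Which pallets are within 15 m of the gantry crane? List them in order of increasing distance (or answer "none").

T1, T2

Distances from (-1, 19):
T1: 6 m
T2: 12 m
T3: 39 m
T4: 37 m
T5: 18 m
T6: 42 m
T7: 24 m
T8: 23 m
T9: 45 m
Threshold 15 m: T1 (6 m), T2 (12 m) are within range.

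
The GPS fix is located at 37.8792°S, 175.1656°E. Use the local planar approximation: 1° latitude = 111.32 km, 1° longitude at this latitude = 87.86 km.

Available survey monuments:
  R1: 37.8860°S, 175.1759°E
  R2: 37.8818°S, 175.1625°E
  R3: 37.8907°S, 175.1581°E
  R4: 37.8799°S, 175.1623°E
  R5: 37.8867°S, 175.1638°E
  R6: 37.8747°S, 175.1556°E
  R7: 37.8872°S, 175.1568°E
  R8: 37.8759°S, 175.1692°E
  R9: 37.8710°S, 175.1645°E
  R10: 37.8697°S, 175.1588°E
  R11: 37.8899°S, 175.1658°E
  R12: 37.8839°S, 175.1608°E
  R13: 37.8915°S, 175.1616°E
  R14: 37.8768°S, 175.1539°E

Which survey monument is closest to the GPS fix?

R4

Distances from 37.8792°S, 175.1656°E:
R1: 1.1798 km
R2: 0.3974 km
R3: 1.4398 km
R4: 0.3002 km
R5: 0.8497 km
R6: 1.0114 km
R7: 1.1794 km
R8: 0.4848 km
R9: 0.9179 km
R10: 1.2146 km
R11: 1.1913 km
R12: 0.6720 km
R13: 1.4136 km
R14: 1.0621 km
Minimum: R4 at 0.3002 km.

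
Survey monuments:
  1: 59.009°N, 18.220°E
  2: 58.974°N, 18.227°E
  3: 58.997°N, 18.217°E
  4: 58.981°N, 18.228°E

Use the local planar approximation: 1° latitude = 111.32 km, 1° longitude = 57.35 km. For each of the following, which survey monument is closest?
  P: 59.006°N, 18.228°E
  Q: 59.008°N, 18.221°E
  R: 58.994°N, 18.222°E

P at 59.006°N, 18.228°E:
  1: 0.567 km
  2: 3.563 km
  3: 1.184 km
  4: 2.783 km
  → nearest: 1 (0.567 km)
Q at 59.008°N, 18.221°E:
  1: 0.125 km
  2: 3.800 km
  3: 1.246 km
  4: 3.032 km
  → nearest: 1 (0.125 km)
R at 58.994°N, 18.222°E:
  1: 1.674 km
  2: 2.245 km
  3: 0.440 km
  4: 1.488 km
  → nearest: 3 (0.440 km)

P→1; Q→1; R→3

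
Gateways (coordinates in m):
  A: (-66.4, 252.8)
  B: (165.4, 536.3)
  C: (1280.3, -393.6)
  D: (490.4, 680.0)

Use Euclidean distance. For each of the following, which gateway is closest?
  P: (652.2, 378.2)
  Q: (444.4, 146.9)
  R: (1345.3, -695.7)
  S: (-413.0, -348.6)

P at (652.2, 378.2):
  A: 729.5 m
  B: 511.8 m
  C: 995.1 m
  D: 342.4 m
  → nearest: D (342.4 m)
Q at (444.4, 146.9):
  A: 521.7 m
  B: 479.0 m
  C: 995.4 m
  D: 535.1 m
  → nearest: B (479.0 m)
R at (1345.3, -695.7):
  A: 1700.7 m
  B: 1705.9 m
  C: 309.0 m
  D: 1619.7 m
  → nearest: C (309.0 m)
S at (-413.0, -348.6):
  A: 694.1 m
  B: 1057.2 m
  C: 1693.9 m
  D: 1369.0 m
  → nearest: A (694.1 m)

P→D; Q→B; R→C; S→A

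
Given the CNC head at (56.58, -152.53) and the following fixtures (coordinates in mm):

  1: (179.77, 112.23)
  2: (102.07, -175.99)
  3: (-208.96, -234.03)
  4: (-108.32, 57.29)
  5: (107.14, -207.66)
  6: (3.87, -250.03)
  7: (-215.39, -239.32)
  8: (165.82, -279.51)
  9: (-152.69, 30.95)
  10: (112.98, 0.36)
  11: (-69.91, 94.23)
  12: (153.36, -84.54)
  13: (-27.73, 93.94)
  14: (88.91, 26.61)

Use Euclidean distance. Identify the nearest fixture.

Distances from (56.58, -152.53):
1: √((123.19)² + (264.76)²) = √(15175.7761 + 70097.8576) = 292.02 mm
2: √((45.49)² + (-23.46)²) = √(2069.3401 + 550.3716) = 51.18 mm
3: √((-265.54)² + (-81.50)²) = √(70511.4916 + 6642.2500) = 277.77 mm
4: √((-164.90)² + (209.82)²) = √(27192.0100 + 44024.4324) = 266.86 mm
5: √((50.56)² + (-55.13)²) = √(2556.3136 + 3039.3169) = 74.80 mm
6: √((-52.71)² + (-97.50)²) = √(2778.3441 + 9506.2500) = 110.84 mm
7: √((-271.97)² + (-86.79)²) = √(73967.6809 + 7532.5041) = 285.48 mm
8: √((109.24)² + (-126.98)²) = √(11933.3776 + 16123.9204) = 167.50 mm
9: √((-209.27)² + (183.48)²) = √(43793.9329 + 33664.9104) = 278.31 mm
10: √((56.40)² + (152.89)²) = √(3180.9600 + 23375.3521) = 162.96 mm
11: √((-126.49)² + (246.76)²) = √(15999.7201 + 60890.4976) = 277.29 mm
12: √((96.78)² + (67.99)²) = √(9366.3684 + 4622.6401) = 118.28 mm
13: √((-84.31)² + (246.47)²) = √(7108.1761 + 60747.4609) = 260.49 mm
14: √((32.33)² + (179.14)²) = √(1045.2289 + 32091.1396) = 182.03 mm
Minimum: 2 at 51.18 mm.

2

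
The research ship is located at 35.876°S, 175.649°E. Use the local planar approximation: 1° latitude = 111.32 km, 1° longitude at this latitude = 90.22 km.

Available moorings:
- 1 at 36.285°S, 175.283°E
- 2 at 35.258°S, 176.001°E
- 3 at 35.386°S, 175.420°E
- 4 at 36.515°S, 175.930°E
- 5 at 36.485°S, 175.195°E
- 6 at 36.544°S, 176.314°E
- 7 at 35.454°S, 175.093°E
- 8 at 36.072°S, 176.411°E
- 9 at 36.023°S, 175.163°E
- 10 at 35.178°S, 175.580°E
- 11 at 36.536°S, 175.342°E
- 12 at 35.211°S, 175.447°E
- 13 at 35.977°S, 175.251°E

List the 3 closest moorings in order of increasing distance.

Distances from 35.876°S, 175.649°E:
1: √((-0.409·111.32)² + (-0.366·90.22)²) = √(2072.96997 + 1090.35474) = 56.243 km
2: √((0.618·111.32)² + (0.352·90.22)²) = √(4732.85659 + 1008.53500) = 75.772 km
3: √((0.490·111.32)² + (-0.229·90.22)²) = √(2975.35339 + 426.85130) = 58.328 km
4: √((-0.639·111.32)² + (0.281·90.22)²) = √(5059.97198 + 642.71478) = 75.516 km
5: √((-0.609·111.32)² + (-0.454·90.22)²) = √(4596.01017 + 1677.71177) = 79.207 km
6: √((-0.668·111.32)² + (0.665·90.22)²) = √(5529.67135 + 3599.55601) = 95.547 km
7: √((0.422·111.32)² + (-0.556·90.22)²) = √(2206.84229 + 2516.25835) = 68.725 km
8: √((-0.196·111.32)² + (0.762·90.22)²) = √(476.05654 + 4726.23801) = 72.127 km
9: √((-0.147·111.32)² + (-0.486·90.22)²) = √(267.78181 + 1922.55239) = 46.801 km
10: √((0.698·111.32)² + (-0.069·90.22)²) = √(6037.50135 + 38.75287) = 77.950 km
11: √((-0.660·111.32)² + (-0.307·90.22)²) = √(5398.01723 + 767.15372) = 78.519 km
12: √((0.665·111.32)² + (-0.202·90.22)²) = √(5480.11517 + 332.13021) = 76.238 km
13: √((-0.101·111.32)² + (-0.398·90.22)²) = √(126.41224 + 1289.35287) = 37.627 km
Sorted: 13 (37.627 km) < 9 (46.801 km) < 1 (56.243 km) < 3 (58.328 km) < 7 (68.725 km) < …

13, 9, 1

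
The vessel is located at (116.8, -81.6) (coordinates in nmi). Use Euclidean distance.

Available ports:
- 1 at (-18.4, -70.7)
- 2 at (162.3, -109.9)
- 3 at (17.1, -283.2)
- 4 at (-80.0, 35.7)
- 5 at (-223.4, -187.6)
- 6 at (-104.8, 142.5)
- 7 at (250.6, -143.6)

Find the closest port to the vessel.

Distances from (116.8, -81.6):
1: √((-135.2)² + (10.9)²) = √(18279.040 + 118.810) = 135.6 nmi
2: √((45.5)² + (-28.3)²) = √(2070.250 + 800.890) = 53.6 nmi
3: √((-99.7)² + (-201.6)²) = √(9940.090 + 40642.560) = 224.9 nmi
4: √((-196.8)² + (117.3)²) = √(38730.240 + 13759.290) = 229.1 nmi
5: √((-340.2)² + (-106.0)²) = √(115736.040 + 11236.000) = 356.3 nmi
6: √((-221.6)² + (224.1)²) = √(49106.560 + 50220.810) = 315.2 nmi
7: √((133.8)² + (-62.0)²) = √(17902.440 + 3844.000) = 147.5 nmi
Minimum: 2 at 53.6 nmi.

2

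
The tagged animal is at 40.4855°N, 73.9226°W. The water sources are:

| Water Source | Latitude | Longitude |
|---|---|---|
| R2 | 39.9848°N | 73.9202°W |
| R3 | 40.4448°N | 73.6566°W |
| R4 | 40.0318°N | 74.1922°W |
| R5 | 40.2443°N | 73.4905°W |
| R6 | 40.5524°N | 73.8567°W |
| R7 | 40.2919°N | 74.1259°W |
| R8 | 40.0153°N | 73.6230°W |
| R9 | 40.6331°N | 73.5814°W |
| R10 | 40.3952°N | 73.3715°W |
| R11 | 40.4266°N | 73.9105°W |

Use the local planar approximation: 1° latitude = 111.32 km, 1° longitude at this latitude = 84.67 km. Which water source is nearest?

Distances from 40.4855°N, 73.9226°W:
R2: 55.7383 km
R3: 22.9734 km
R4: 55.4249 km
R5: 45.3814 km
R6: 9.3057 km
R7: 27.5821 km
R8: 58.1657 km
R9: 33.2351 km
R10: 47.7321 km
R11: 6.6363 km
Minimum: R11 at 6.6363 km.

R11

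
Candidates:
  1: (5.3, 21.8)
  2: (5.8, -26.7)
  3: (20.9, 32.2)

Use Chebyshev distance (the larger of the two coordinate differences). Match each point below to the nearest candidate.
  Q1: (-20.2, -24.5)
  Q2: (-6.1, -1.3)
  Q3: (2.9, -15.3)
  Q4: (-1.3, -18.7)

Q1→2; Q2→1; Q3→2; Q4→2

Q1 at (-20.2, -24.5):
  1: max(|25.5|, |46.3|) = 46.3
  2: max(|26.0|, |-2.2|) = 26.0
  3: max(|41.1|, |56.7|) = 56.7
  → nearest: 2 (26.0)
Q2 at (-6.1, -1.3):
  1: max(|11.4|, |23.1|) = 23.1
  2: max(|11.9|, |-25.4|) = 25.4
  3: max(|27.0|, |33.5|) = 33.5
  → nearest: 1 (23.1)
Q3 at (2.9, -15.3):
  1: max(|2.4|, |37.1|) = 37.1
  2: max(|2.9|, |-11.4|) = 11.4
  3: max(|18.0|, |47.5|) = 47.5
  → nearest: 2 (11.4)
Q4 at (-1.3, -18.7):
  1: max(|6.6|, |40.5|) = 40.5
  2: max(|7.1|, |-8.0|) = 8.0
  3: max(|22.2|, |50.9|) = 50.9
  → nearest: 2 (8.0)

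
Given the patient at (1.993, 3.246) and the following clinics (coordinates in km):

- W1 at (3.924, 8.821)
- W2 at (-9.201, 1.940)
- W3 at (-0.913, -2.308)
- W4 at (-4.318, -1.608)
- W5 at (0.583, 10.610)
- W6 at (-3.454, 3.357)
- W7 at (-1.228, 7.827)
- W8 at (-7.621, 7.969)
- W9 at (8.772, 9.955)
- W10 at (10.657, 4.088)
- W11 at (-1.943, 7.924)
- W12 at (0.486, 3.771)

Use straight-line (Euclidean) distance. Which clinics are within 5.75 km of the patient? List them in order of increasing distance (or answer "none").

W12, W6, W7

Distances from (1.993, 3.246):
W1: √((1.931)² + (5.575)²) = √(3.72876 + 31.08062) = 5.900 km
W2: √((-11.194)² + (-1.306)²) = √(125.30564 + 1.70564) = 11.270 km
W3: √((-2.906)² + (-5.554)²) = √(8.44484 + 30.84692) = 6.268 km
W4: √((-6.311)² + (-4.854)²) = √(39.82872 + 23.56132) = 7.962 km
W5: √((-1.410)² + (7.364)²) = √(1.98810 + 54.22850) = 7.498 km
W6: √((-5.447)² + (0.111)²) = √(29.66981 + 0.01232) = 5.448 km
W7: √((-3.221)² + (4.581)²) = √(10.37484 + 20.98556) = 5.600 km
W8: √((-9.614)² + (4.723)²) = √(92.42900 + 22.30673) = 10.711 km
W9: √((6.779)² + (6.709)²) = √(45.95484 + 45.01068) = 9.538 km
W10: √((8.664)² + (0.842)²) = √(75.06490 + 0.70896) = 8.705 km
W11: √((-3.936)² + (4.678)²) = √(15.49210 + 21.88368) = 6.114 km
W12: √((-1.507)² + (0.525)²) = √(2.27105 + 0.27562) = 1.596 km
Threshold 5.75 km: W12 (1.596 km), W6 (5.448 km), W7 (5.600 km) are within range.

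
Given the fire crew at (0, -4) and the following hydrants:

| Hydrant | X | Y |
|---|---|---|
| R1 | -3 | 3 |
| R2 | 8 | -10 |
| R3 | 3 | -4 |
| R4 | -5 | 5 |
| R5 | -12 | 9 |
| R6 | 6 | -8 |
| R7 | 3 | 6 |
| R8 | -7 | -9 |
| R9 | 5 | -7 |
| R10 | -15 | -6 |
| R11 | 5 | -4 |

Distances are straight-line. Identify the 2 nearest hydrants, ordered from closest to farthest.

R3, R11

Distances from (0, -4):
R1: 7.6
R2: 10.0
R3: 3.0
R4: 10.3
R5: 17.7
R6: 7.2
R7: 10.4
R8: 8.6
R9: 5.8
R10: 15.1
R11: 5.0
Sorted: R3 (3.0) < R11 (5.0) < R9 (5.8) < R6 (7.2) < …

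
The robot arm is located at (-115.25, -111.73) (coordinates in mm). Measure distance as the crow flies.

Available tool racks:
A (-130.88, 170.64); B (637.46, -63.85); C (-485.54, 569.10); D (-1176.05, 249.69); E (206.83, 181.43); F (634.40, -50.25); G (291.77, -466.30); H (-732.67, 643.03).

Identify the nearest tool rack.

A

Distances from (-115.25, -111.73):
A: √((-15.63)² + (282.37)²) = √(244.2969 + 79732.8169) = 282.80 mm
B: √((752.71)² + (47.88)²) = √(566572.3441 + 2292.4944) = 754.23 mm
C: √((-370.29)² + (680.83)²) = √(137114.6841 + 463529.4889) = 775.01 mm
D: √((-1060.80)² + (361.42)²) = √(1125296.6400 + 130624.4164) = 1120.68 mm
E: √((322.08)² + (293.16)²) = √(103735.5264 + 85942.7856) = 435.52 mm
F: √((749.65)² + (61.48)²) = √(561975.1225 + 3779.7904) = 752.17 mm
G: √((407.02)² + (-354.57)²) = √(165665.2804 + 125719.8849) = 539.80 mm
H: √((-617.42)² + (754.76)²) = √(381207.4564 + 569662.6576) = 975.13 mm
Minimum: A at 282.80 mm.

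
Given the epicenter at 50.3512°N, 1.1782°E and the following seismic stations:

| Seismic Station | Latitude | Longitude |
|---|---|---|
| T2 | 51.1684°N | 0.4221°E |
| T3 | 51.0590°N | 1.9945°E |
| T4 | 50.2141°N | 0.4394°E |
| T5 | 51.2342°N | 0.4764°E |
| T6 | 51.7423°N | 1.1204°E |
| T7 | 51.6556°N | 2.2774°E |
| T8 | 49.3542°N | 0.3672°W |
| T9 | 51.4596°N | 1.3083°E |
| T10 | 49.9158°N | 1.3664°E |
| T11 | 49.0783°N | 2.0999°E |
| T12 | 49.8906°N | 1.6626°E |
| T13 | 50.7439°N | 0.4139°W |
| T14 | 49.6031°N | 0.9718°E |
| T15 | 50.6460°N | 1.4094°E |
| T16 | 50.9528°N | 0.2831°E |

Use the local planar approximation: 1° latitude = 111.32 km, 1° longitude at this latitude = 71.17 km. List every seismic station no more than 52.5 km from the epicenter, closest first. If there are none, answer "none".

Distances from 50.3512°N, 1.1782°E:
T2: √((0.8172·111.32)² + (-0.7561·71.17)²) = √(8275.668986 + 2895.692277) = 105.6947 km
T3: √((0.7078·111.32)² + (0.8163·71.17)²) = √(6208.225909 + 3375.153466) = 97.8947 km
T4: √((-0.1371·111.32)² + (-0.7388·71.17)²) = √(232.927789 + 2764.698044) = 54.7506 km
T5: √((0.8830·111.32)² + (-0.7018·71.17)²) = √(9662.017116 + 2494.713398) = 110.2576 km
T6: √((1.3911·111.32)² + (-0.0578·71.17)²) = √(23980.768497 + 16.921919) = 154.9119 km
T7: √((1.3044·111.32)² + (1.0992·71.17)²) = √(21084.726677 + 6119.942913) = 164.9384 km
T8: √((-0.9970·111.32)² + (-1.5454·71.17)²) = √(12317.901075 + 12096.946153) = 156.2525 km
T9: √((1.1084·111.32)² + (0.1301·71.17)²) = √(15224.373485 + 85.733099) = 123.7340 km
T10: √((-0.4354·111.32)² + (0.1882·71.17)²) = √(2349.217594 + 179.404433) = 50.2854 km
T11: √((-1.2729·111.32)² + (0.9217·71.17)²) = √(20078.671216 + 4303.017444) = 156.1464 km
T12: √((-0.4606·111.32)² + (0.4844·71.17)²) = √(2629.022256 + 1188.508250) = 61.7862 km
T13: √((0.3927·111.32)² + (-1.5921·71.17)²) = √(1911.033050 + 12839.101031) = 121.4501 km
T14: √((-0.7481·111.32)² + (-0.2064·71.17)²) = √(6935.307230 + 215.781058) = 84.5641 km
T15: √((0.2948·111.32)² + (0.2312·71.17)²) = √(1076.964415 + 270.750702) = 36.7112 km
T16: √((0.6016·111.32)² + (-0.8951·71.17)²) = √(4484.995901 + 4058.233634) = 92.4296 km
Threshold 52.5 km: T15 (36.7112 km), T10 (50.2854 km) are within range.

T15, T10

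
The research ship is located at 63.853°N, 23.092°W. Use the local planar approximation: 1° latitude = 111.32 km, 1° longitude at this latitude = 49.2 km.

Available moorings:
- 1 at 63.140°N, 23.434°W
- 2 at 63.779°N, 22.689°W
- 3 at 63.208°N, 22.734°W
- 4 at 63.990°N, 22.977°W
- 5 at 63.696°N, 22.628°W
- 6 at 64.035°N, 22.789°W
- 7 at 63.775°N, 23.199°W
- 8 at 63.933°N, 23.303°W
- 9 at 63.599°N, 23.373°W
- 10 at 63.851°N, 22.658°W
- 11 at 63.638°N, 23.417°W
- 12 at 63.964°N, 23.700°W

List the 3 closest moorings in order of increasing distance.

7, 8, 4

Distances from 63.853°N, 23.092°W:
1: √((-0.713·111.32)² + (-0.342·49.2)²) = √(6299.78104 + 283.12774) = 81.135 km
2: √((-0.074·111.32)² + (0.403·49.2)²) = √(67.85937 + 393.13372) = 21.471 km
3: √((-0.645·111.32)² + (0.358·49.2)²) = √(5155.44104 + 310.23890) = 73.930 km
4: √((0.137·111.32)² + (0.115·49.2)²) = √(232.58812 + 32.01296) = 16.267 km
5: √((-0.157·111.32)² + (0.464·49.2)²) = √(305.45392 + 521.15411) = 28.751 km
6: √((0.182·111.32)² + (0.303·49.2)²) = √(410.47732 + 222.23654) = 25.154 km
7: √((-0.078·111.32)² + (-0.107·49.2)²) = √(75.39379 + 27.71391) = 10.154 km
8: √((0.080·111.32)² + (-0.211·49.2)²) = √(79.30971 + 107.76931) = 13.678 km
9: √((-0.254·111.32)² + (-0.281·49.2)²) = √(799.49146 + 191.13616) = 31.474 km
10: √((-0.002·111.32)² + (0.434·49.2)²) = √(0.04957 + 455.94207) = 21.354 km
11: √((-0.215·111.32)² + (-0.325·49.2)²) = √(572.82678 + 255.68010) = 28.784 km
12: √((0.111·111.32)² + (-0.608·49.2)²) = √(152.68359 + 894.82346) = 32.365 km
Sorted: 7 (10.154 km) < 8 (13.678 km) < 4 (16.267 km) < 10 (21.354 km) < 2 (21.471 km) < …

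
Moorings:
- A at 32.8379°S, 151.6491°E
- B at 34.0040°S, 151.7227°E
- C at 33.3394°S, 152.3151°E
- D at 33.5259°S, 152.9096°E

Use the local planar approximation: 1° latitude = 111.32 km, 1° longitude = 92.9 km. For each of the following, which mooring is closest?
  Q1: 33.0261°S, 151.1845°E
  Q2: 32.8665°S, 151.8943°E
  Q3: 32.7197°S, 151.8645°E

Q1 at 33.0261°S, 151.1845°E:
  A: 47.9773 km
  B: 119.7929 km
  C: 110.6718 km
  D: 169.6449 km
  → nearest: A (47.9773 km)
Q2 at 32.8665°S, 151.8943°E:
  A: 23.0005 km
  B: 127.6260 km
  C: 65.5707 km
  D: 119.5187 km
  → nearest: A (23.0005 km)
Q3 at 32.7197°S, 151.8645°E:
  A: 23.9491 km
  B: 143.5739 km
  C: 80.6923 km
  D: 132.2150 km
  → nearest: A (23.9491 km)

Q1→A; Q2→A; Q3→A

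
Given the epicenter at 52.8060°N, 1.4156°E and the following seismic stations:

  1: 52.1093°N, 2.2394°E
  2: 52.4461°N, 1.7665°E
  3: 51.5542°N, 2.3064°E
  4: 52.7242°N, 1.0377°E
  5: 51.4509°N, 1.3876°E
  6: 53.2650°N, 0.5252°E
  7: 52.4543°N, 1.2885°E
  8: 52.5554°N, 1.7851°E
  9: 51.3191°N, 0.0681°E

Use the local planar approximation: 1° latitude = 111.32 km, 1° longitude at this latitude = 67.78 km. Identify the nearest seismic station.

4

Distances from 52.8060°N, 1.4156°E:
1: √((-0.6967·111.32)² + (0.8238·67.78)²) = √(6015.033029 + 3117.788884) = 95.5658 km
2: √((-0.3599·111.32)² + (0.3509·67.78)²) = √(1605.129545 + 565.678751) = 46.5919 km
3: √((-1.2518·111.32)² + (0.8908·67.78)²) = √(19418.527291 + 3645.554085) = 151.8686 km
4: √((-0.0818·111.32)² + (-0.3779·67.78)²) = √(82.918799 + 656.080172) = 27.1845 km
5: √((-1.3551·111.32)² + (-0.0280·67.78)²) = √(22755.641644 + 3.601797) = 150.8617 km
6: √((0.4590·111.32)² + (-0.8904·67.78)²) = √(2610.788953 + 3642.280860) = 79.0764 km
7: √((-0.3517·111.32)² + (-0.1271·67.78)²) = √(1532.819907 + 74.215434) = 40.0878 km
8: √((-0.2506·111.32)² + (0.3695·67.78)²) = √(778.231004 + 627.237499) = 37.4896 km
9: √((-1.4869·111.32)² + (-1.3475·67.78)²) = √(27397.435819 + 8341.817356) = 189.0483 km
Minimum: 4 at 27.1845 km.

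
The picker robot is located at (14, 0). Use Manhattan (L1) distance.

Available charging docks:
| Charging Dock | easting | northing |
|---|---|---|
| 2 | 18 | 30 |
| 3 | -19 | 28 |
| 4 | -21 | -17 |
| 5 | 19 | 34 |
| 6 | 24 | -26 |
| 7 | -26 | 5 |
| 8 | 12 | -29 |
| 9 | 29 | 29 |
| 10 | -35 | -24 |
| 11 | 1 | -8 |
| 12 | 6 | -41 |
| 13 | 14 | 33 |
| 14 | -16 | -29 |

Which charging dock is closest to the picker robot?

11

Distances from (14, 0):
2: |4| + |30| = 4 + 30 = 34
3: |-33| + |28| = 33 + 28 = 61
4: |-35| + |-17| = 35 + 17 = 52
5: |5| + |34| = 5 + 34 = 39
6: |10| + |-26| = 10 + 26 = 36
7: |-40| + |5| = 40 + 5 = 45
8: |-2| + |-29| = 2 + 29 = 31
9: |15| + |29| = 15 + 29 = 44
10: |-49| + |-24| = 49 + 24 = 73
11: |-13| + |-8| = 13 + 8 = 21
12: |-8| + |-41| = 8 + 41 = 49
13: |0| + |33| = 0 + 33 = 33
14: |-30| + |-29| = 30 + 29 = 59
Minimum: 11 at 21.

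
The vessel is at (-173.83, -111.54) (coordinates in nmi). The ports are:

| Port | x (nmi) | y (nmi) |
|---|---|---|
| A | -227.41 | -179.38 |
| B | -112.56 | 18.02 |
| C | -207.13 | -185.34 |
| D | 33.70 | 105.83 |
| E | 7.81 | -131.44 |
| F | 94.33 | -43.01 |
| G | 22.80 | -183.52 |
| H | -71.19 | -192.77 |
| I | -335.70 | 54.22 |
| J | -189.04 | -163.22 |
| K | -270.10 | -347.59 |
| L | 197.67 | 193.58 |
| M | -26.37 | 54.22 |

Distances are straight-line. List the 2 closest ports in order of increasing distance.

J, C

Distances from (-173.83, -111.54):
A: 86.45 nmi
B: 143.32 nmi
C: 80.96 nmi
D: 300.53 nmi
E: 182.73 nmi
F: 276.78 nmi
G: 209.39 nmi
H: 130.89 nmi
I: 231.69 nmi
J: 53.87 nmi
K: 254.93 nmi
L: 480.74 nmi
M: 221.86 nmi
Sorted: J (53.87 nmi) < C (80.96 nmi) < A (86.45 nmi) < H (130.89 nmi) < …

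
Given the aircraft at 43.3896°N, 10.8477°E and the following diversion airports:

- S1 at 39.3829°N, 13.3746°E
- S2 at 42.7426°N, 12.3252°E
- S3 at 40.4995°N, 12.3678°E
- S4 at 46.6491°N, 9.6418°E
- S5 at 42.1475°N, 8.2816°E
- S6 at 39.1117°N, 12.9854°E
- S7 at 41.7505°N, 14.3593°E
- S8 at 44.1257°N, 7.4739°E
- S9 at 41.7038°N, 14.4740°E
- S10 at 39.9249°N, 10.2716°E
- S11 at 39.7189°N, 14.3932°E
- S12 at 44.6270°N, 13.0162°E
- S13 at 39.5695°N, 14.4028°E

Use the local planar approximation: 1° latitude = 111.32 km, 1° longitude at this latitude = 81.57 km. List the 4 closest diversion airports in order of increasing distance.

S2, S12, S5, S8

Distances from 43.3896°N, 10.8477°E:
S1: √((-4.0067·111.32)² + (2.5269·81.57)²) = √(198939.053516 + 42485.138213) = 491.3494 km
S2: √((-0.6470·111.32)² + (1.4775·81.57)²) = √(5187.462338 + 14524.992062) = 140.4010 km
S3: √((-2.8901·111.32)² + (1.5201·81.57)²) = √(103507.575321 + 15374.650166) = 344.7930 km
S4: √((3.2595·111.32)² + (-1.2059·81.57)²) = √(131658.337284 + 9675.724965) = 375.9442 km
S5: √((-1.2421·111.32)² + (-2.5661·81.57)²) = √(19118.751081 + 43813.513134) = 250.8630 km
S6: √((-4.2779·111.32)² + (2.1377·81.57)²) = √(226781.514838 + 30405.660297) = 507.1362 km
S7: √((-1.6391·111.32)² + (3.5116·81.57)²) = √(33293.334632 + 82048.567932) = 339.6202 km
S8: √((0.7361·111.32)² + (-3.3738·81.57)²) = √(6714.598217 + 75735.516647) = 287.1413 km
S9: √((-1.6858·111.32)² + (3.6263·81.57)²) = √(35217.497653 + 87496.037363) = 350.3049 km
S10: √((-3.4647·111.32)² + (-0.5761·81.57)²) = √(148757.087738 + 2208.292895) = 388.5426 km
S11: √((-3.6707·111.32)² + (3.5455·81.57)²) = √(166972.203671 + 83640.362045) = 500.6122 km
S12: √((1.2374·111.32)² + (2.1685·81.57)²) = √(18974.337391 + 31288.142260) = 224.1930 km
S13: √((-3.8201·111.32)² + (3.5551·81.57)²) = √(180840.566478 + 84093.914170) = 514.7179 km
Sorted: S2 (140.4010 km) < S12 (224.1930 km) < S5 (250.8630 km) < S8 (287.1413 km) < S7 (339.6202 km) < S3 (344.7930 km) < …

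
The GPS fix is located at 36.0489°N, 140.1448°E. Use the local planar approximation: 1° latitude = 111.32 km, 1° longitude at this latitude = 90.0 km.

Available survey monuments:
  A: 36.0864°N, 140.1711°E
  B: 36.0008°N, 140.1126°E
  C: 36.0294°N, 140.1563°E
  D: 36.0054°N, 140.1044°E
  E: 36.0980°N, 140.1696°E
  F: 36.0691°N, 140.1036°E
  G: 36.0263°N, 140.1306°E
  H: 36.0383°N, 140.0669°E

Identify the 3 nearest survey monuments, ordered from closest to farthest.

Distances from 36.0489°N, 140.1448°E:
A: 4.7989 km
B: 6.0884 km
C: 2.4049 km
D: 6.0555 km
E: 5.9040 km
F: 4.3366 km
G: 2.8218 km
H: 7.1096 km
Sorted: C (2.4049 km) < G (2.8218 km) < F (4.3366 km) < A (4.7989 km) < E (5.9040 km) < …

C, G, F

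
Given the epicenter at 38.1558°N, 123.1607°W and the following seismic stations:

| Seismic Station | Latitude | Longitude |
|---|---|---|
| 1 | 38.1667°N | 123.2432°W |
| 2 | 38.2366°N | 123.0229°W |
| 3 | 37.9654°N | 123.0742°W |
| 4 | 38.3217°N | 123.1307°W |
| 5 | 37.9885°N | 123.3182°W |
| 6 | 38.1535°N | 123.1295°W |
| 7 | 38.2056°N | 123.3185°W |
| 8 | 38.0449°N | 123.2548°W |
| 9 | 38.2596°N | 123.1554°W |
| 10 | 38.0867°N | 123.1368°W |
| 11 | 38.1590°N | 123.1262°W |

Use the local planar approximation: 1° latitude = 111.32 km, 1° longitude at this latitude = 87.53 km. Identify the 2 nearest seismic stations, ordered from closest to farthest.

Distances from 38.1558°N, 123.1607°W:
1: √((0.0109·111.32)² + (-0.0825·87.53)²) = √(1.472310 + 52.146091) = 7.3225 km
2: √((0.0808·111.32)² + (0.1378·87.53)²) = √(80.903837 + 145.483015) = 15.0462 km
3: √((-0.1904·111.32)² + (0.0865·87.53)²) = √(449.241929 + 57.325265) = 22.5070 km
4: √((0.1659·111.32)² + (0.0300·87.53)²) = √(341.066581 + 6.895351) = 18.6537 km
5: √((-0.1673·111.32)² + (-0.1575·87.53)²) = √(346.847267 + 190.053107) = 23.1711 km
6: √((-0.0023·111.32)² + (0.0312·87.53)²) = √(0.065554 + 7.458011) = 2.7429 km
7: √((0.0498·111.32)² + (-0.1578·87.53)²) = √(30.733009 + 190.777808) = 14.8832 km
8: √((-0.1109·111.32)² + (-0.0941·87.53)²) = √(152.408605 + 67.841135) = 14.8408 km
9: √((0.1038·111.32)² + (0.0053·87.53)²) = √(133.518395 + 0.215212) = 11.5643 km
10: √((-0.0691·111.32)² + (0.0239·87.53)²) = √(59.170125 + 4.376326) = 7.9716 km
11: √((0.0032·111.32)² + (0.0345·87.53)²) = √(0.126896 + 9.119101) = 3.0407 km
Sorted: 6 (2.7429 km) < 11 (3.0407 km) < 1 (7.3225 km) < 10 (7.9716 km) < …

6, 11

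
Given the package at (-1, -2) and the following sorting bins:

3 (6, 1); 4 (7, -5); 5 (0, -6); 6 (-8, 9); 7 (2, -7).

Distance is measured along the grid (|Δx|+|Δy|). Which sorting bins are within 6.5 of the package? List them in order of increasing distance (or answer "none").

5

Distances from (-1, -2):
3: 10
4: 11
5: 5
6: 18
7: 8
Threshold 6.5: 5 (5) is within range.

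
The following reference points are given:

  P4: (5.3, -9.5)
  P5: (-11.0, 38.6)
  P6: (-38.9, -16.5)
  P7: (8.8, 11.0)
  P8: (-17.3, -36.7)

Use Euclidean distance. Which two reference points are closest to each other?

P4 and P7

Pairwise distances:
P4–P7: √((3.5)² + (20.5)²) = √(12.250 + 420.250) = 20.8
P6–P8: √((21.6)² + (-20.2)²) = √(466.560 + 408.040) = 29.6
P5–P7: √((19.8)² + (-27.6)²) = √(392.040 + 761.760) = 34.0
P4–P8: √((-22.6)² + (-27.2)²) = √(510.760 + 739.840) = 35.4
P4–P6: √((-44.2)² + (-7.0)²) = √(1953.640 + 49.000) = 44.8
P4–P5: √((-16.3)² + (48.1)²) = √(265.690 + 2313.610) = 50.8
P7–P8: √((-26.1)² + (-47.7)²) = √(681.210 + 2275.290) = 54.4
P6–P7: √((47.7)² + (27.5)²) = √(2275.290 + 756.250) = 55.1
P5–P6: √((-27.9)² + (-55.1)²) = √(778.410 + 3036.010) = 61.8
P5–P8: √((-6.3)² + (-75.3)²) = √(39.690 + 5670.090) = 75.6
Closest pair: P4–P7 at 20.8.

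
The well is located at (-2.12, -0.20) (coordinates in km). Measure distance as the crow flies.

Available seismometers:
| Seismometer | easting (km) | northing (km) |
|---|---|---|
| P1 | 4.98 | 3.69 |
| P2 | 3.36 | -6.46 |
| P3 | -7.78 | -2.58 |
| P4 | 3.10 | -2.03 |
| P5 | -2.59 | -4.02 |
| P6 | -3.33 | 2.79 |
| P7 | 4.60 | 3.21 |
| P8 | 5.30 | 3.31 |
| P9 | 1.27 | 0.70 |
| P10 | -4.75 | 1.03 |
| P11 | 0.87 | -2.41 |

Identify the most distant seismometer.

Distances from (-2.12, -0.20):
P1: 8.10 km
P2: 8.32 km
P3: 6.14 km
P4: 5.53 km
P5: 3.85 km
P6: 3.23 km
P7: 7.54 km
P8: 8.21 km
P9: 3.51 km
P10: 2.90 km
P11: 3.72 km
Maximum: P2 at 8.32 km.

P2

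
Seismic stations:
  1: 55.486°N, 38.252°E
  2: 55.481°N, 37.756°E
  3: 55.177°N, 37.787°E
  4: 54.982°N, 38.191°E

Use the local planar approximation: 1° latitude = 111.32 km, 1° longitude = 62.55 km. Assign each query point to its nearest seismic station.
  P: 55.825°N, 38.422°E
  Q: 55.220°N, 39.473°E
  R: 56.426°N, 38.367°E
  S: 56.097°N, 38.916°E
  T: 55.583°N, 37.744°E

P at 55.825°N, 38.422°E:
  1: √((-0.339·111.32)² + (-0.170·62.55)²) = √(1424.11740 + 113.07132) = 39.207 km
  2: √((-0.344·111.32)² + (-0.666·62.55)²) = √(1466.43656 + 1735.41396) = 56.585 km
  3: √((-0.648·111.32)² + (-0.635·62.55)²) = √(5203.51016 + 1577.61882) = 82.348 km
  4: √((-0.843·111.32)² + (-0.231·62.55)²) = √(8806.46360 + 208.77505) = 94.949 km
  → nearest: 1 (39.207 km)
Q at 55.220°N, 39.473°E:
  1: √((0.266·111.32)² + (-1.221·62.55)²) = √(876.81843 + 5832.91914) = 81.913 km
  2: √((0.261·111.32)² + (-1.717·62.55)²) = √(844.16513 + 11534.40558) = 111.259 km
  3: √((-0.043·111.32)² + (-1.686·62.55)²) = √(22.91307 + 11121.66396) = 105.568 km
  4: √((-0.238·111.32)² + (-1.282·62.55)²) = √(701.94051 + 6430.29176) = 84.453 km
  → nearest: 1 (81.913 km)
R at 56.426°N, 38.367°E:
  1: √((-0.940·111.32)² + (-0.115·62.55)²) = √(10949.69702 + 51.74285) = 104.888 km
  2: √((-0.945·111.32)² + (-0.611·62.55)²) = √(11066.49297 + 1460.61935) = 111.925 km
  3: √((-1.249·111.32)² + (-0.580·62.55)²) = √(19331.75454 + 1316.16584) = 143.694 km
  4: √((-1.444·111.32)² + (-0.176·62.55)²) = √(25839.30224 + 121.19368) = 161.123 km
  → nearest: 1 (104.888 km)
S at 56.097°N, 38.916°E:
  1: √((-0.611·111.32)² + (-0.664·62.55)²) = √(4626.24699 + 1725.00670) = 79.695 km
  2: √((-0.616·111.32)² + (-1.160·62.55)²) = √(4702.27279 + 5264.66336) = 99.835 km
  3: √((-0.920·111.32)² + (-1.129·62.55)²) = √(10488.70933 + 4987.03610) = 124.402 km
  4: √((-1.115·111.32)² + (-0.725·62.55)²) = √(15406.22124 + 2056.50913) = 132.147 km
  → nearest: 1 (79.695 km)
T at 55.583°N, 37.744°E:
  1: √((-0.097·111.32)² + (0.508·62.55)²) = √(116.59767 + 1009.67605) = 33.560 km
  2: √((-0.102·111.32)² + (0.012·62.55)²) = √(128.92785 + 0.56340) = 11.379 km
  3: √((-0.406·111.32)² + (0.043·62.55)²) = √(2042.67118 + 7.23422) = 45.276 km
  4: √((-0.601·111.32)² + (0.447·62.55)²) = √(4476.05423 + 781.75321) = 72.511 km
  → nearest: 2 (11.379 km)

P→1; Q→1; R→1; S→1; T→2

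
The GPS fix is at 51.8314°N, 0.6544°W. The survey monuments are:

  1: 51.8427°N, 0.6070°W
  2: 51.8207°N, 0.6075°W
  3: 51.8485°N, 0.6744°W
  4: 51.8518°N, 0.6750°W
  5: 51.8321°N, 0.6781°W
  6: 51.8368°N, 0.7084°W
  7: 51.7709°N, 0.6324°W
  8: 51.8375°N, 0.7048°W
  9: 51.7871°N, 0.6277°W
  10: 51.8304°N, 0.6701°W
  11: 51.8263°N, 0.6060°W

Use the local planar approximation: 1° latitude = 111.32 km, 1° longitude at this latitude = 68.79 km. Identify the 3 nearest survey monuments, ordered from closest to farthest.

10, 5, 3

Distances from 51.8314°N, 0.6544°W:
1: √((0.0113·111.32)² + (0.0474·68.79)²) = √(1.582353 + 10.631812) = 3.4949 km
2: √((-0.0107·111.32)² + (0.0469·68.79)²) = √(1.418776 + 10.408696) = 3.4391 km
3: √((0.0171·111.32)² + (-0.0200·68.79)²) = √(3.623586 + 1.892826) = 2.3487 km
4: √((0.0204·111.32)² + (-0.0206·68.79)²) = √(5.157114 + 2.008099) = 2.6768 km
5: √((0.0007·111.32)² + (-0.0237·68.79)²) = √(0.006072 + 2.657953) = 1.6322 km
6: √((0.0054·111.32)² + (-0.0540·68.79)²) = √(0.361355 + 13.798699) = 3.7630 km
7: √((-0.0605·111.32)² + (0.0220·68.79)²) = √(45.358339 + 2.290319) = 6.9028 km
8: √((0.0061·111.32)² + (-0.0504·68.79)²) = √(0.461112 + 12.020200) = 3.5329 km
9: √((-0.0443·111.32)² + (0.0267·68.79)²) = √(24.319456 + 3.373441) = 5.2624 km
10: √((-0.0010·111.32)² + (-0.0157·68.79)²) = √(0.012392 + 1.166406) = 1.0857 km
11: √((-0.0051·111.32)² + (0.0484·68.79)²) = √(0.322320 + 11.085144) = 3.3775 km
Sorted: 10 (1.0857 km) < 5 (1.6322 km) < 3 (2.3487 km) < 4 (2.6768 km) < 11 (3.3775 km) < …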